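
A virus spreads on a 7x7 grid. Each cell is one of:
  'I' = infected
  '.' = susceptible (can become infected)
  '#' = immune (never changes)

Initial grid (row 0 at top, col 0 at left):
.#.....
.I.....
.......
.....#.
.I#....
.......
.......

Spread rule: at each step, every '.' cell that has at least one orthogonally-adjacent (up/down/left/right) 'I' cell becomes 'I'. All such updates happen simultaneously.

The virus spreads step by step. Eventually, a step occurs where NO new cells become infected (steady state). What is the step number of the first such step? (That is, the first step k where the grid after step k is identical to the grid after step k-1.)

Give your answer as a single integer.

Answer: 8

Derivation:
Step 0 (initial): 2 infected
Step 1: +6 new -> 8 infected
Step 2: +10 new -> 18 infected
Step 3: +7 new -> 25 infected
Step 4: +7 new -> 32 infected
Step 5: +6 new -> 38 infected
Step 6: +5 new -> 43 infected
Step 7: +3 new -> 46 infected
Step 8: +0 new -> 46 infected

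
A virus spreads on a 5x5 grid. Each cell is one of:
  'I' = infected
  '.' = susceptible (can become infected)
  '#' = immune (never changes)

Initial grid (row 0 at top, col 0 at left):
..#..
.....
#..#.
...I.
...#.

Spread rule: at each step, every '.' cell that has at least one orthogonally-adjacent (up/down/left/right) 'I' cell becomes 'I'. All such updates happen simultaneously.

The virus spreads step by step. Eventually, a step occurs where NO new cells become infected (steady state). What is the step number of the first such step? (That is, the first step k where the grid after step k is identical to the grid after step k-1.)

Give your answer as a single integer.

Step 0 (initial): 1 infected
Step 1: +2 new -> 3 infected
Step 2: +5 new -> 8 infected
Step 3: +5 new -> 13 infected
Step 4: +4 new -> 17 infected
Step 5: +3 new -> 20 infected
Step 6: +1 new -> 21 infected
Step 7: +0 new -> 21 infected

Answer: 7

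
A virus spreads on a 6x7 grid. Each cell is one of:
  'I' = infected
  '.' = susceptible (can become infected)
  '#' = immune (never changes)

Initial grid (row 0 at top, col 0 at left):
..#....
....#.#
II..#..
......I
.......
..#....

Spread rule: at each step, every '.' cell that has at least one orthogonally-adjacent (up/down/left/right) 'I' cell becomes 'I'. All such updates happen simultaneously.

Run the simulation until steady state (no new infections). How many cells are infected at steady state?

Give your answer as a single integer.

Step 0 (initial): 3 infected
Step 1: +8 new -> 11 infected
Step 2: +11 new -> 22 infected
Step 3: +8 new -> 30 infected
Step 4: +4 new -> 34 infected
Step 5: +3 new -> 37 infected
Step 6: +0 new -> 37 infected

Answer: 37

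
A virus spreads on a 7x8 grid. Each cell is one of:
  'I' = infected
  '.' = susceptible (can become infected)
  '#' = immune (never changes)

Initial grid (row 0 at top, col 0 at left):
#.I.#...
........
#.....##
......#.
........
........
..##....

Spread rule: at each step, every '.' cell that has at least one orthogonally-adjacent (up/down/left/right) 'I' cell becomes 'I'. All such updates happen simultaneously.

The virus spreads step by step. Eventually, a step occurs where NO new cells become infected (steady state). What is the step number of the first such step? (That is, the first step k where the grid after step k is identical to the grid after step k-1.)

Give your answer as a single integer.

Answer: 12

Derivation:
Step 0 (initial): 1 infected
Step 1: +3 new -> 4 infected
Step 2: +3 new -> 7 infected
Step 3: +5 new -> 12 infected
Step 4: +5 new -> 17 infected
Step 5: +8 new -> 25 infected
Step 6: +7 new -> 32 infected
Step 7: +5 new -> 37 infected
Step 8: +4 new -> 41 infected
Step 9: +3 new -> 44 infected
Step 10: +3 new -> 47 infected
Step 11: +1 new -> 48 infected
Step 12: +0 new -> 48 infected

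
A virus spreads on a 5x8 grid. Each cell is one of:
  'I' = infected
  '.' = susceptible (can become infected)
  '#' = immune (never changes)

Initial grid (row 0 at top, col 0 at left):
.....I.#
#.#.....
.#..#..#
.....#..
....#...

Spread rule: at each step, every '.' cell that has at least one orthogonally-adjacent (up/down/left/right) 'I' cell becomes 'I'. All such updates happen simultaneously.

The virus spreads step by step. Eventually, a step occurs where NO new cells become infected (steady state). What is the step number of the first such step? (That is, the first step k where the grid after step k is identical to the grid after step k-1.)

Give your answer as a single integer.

Answer: 10

Derivation:
Step 0 (initial): 1 infected
Step 1: +3 new -> 4 infected
Step 2: +4 new -> 8 infected
Step 3: +4 new -> 12 infected
Step 4: +3 new -> 15 infected
Step 5: +6 new -> 21 infected
Step 6: +5 new -> 26 infected
Step 7: +2 new -> 28 infected
Step 8: +2 new -> 30 infected
Step 9: +2 new -> 32 infected
Step 10: +0 new -> 32 infected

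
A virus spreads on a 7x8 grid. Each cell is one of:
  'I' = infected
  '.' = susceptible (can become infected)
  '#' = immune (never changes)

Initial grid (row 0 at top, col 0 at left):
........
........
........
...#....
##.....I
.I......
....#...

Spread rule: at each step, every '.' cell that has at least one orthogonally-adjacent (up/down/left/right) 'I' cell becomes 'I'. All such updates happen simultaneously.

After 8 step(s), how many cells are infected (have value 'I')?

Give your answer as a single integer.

Answer: 52

Derivation:
Step 0 (initial): 2 infected
Step 1: +6 new -> 8 infected
Step 2: +9 new -> 17 infected
Step 3: +10 new -> 27 infected
Step 4: +7 new -> 34 infected
Step 5: +7 new -> 41 infected
Step 6: +6 new -> 47 infected
Step 7: +4 new -> 51 infected
Step 8: +1 new -> 52 infected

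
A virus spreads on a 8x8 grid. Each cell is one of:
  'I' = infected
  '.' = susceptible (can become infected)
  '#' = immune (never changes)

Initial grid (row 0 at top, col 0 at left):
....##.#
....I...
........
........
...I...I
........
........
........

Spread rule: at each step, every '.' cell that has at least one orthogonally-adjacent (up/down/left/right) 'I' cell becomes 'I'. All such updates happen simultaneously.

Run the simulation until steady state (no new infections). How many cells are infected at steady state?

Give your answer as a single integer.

Step 0 (initial): 3 infected
Step 1: +10 new -> 13 infected
Step 2: +16 new -> 29 infected
Step 3: +16 new -> 45 infected
Step 4: +10 new -> 55 infected
Step 5: +5 new -> 60 infected
Step 6: +1 new -> 61 infected
Step 7: +0 new -> 61 infected

Answer: 61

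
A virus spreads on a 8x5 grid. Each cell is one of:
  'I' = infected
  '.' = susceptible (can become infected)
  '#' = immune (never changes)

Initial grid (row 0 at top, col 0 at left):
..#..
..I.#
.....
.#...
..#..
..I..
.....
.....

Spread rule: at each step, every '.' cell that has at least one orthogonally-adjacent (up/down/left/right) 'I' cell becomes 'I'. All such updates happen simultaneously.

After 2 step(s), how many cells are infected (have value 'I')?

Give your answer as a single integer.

Answer: 21

Derivation:
Step 0 (initial): 2 infected
Step 1: +6 new -> 8 infected
Step 2: +13 new -> 21 infected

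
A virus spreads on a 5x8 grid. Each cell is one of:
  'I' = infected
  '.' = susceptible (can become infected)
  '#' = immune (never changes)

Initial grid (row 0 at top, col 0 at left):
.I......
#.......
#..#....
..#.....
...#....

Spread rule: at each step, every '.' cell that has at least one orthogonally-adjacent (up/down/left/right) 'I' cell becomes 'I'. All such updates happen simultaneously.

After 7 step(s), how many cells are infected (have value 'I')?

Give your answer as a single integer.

Step 0 (initial): 1 infected
Step 1: +3 new -> 4 infected
Step 2: +3 new -> 7 infected
Step 3: +4 new -> 11 infected
Step 4: +4 new -> 15 infected
Step 5: +5 new -> 20 infected
Step 6: +4 new -> 24 infected
Step 7: +5 new -> 29 infected

Answer: 29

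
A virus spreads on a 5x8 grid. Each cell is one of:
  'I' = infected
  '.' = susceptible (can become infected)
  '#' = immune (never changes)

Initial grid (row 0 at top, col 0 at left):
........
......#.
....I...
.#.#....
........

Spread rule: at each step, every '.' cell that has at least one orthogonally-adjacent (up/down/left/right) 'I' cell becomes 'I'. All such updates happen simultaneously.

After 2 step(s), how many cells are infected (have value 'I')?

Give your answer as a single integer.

Step 0 (initial): 1 infected
Step 1: +4 new -> 5 infected
Step 2: +7 new -> 12 infected

Answer: 12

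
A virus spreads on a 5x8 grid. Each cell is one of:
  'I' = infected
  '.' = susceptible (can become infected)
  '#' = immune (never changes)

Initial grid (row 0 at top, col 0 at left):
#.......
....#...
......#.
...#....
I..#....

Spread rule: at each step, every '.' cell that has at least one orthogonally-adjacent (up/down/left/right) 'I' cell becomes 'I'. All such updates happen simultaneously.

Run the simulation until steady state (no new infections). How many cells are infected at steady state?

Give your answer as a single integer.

Step 0 (initial): 1 infected
Step 1: +2 new -> 3 infected
Step 2: +3 new -> 6 infected
Step 3: +3 new -> 9 infected
Step 4: +2 new -> 11 infected
Step 5: +3 new -> 14 infected
Step 6: +3 new -> 17 infected
Step 7: +3 new -> 20 infected
Step 8: +4 new -> 24 infected
Step 9: +4 new -> 28 infected
Step 10: +4 new -> 32 infected
Step 11: +3 new -> 35 infected
Step 12: +0 new -> 35 infected

Answer: 35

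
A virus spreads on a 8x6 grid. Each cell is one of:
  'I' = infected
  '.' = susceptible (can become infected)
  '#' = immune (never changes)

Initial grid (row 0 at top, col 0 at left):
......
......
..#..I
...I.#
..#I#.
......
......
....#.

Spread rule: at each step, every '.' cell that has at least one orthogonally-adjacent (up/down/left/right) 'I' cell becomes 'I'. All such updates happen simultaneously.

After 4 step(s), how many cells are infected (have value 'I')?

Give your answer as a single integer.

Step 0 (initial): 3 infected
Step 1: +6 new -> 9 infected
Step 2: +7 new -> 16 infected
Step 3: +11 new -> 27 infected
Step 4: +9 new -> 36 infected

Answer: 36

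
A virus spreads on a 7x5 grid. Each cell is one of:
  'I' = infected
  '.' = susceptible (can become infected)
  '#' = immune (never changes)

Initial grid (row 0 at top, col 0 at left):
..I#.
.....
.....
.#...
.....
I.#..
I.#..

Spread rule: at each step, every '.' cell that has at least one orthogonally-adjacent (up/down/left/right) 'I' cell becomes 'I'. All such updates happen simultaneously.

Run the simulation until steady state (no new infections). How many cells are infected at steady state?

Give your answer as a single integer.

Step 0 (initial): 3 infected
Step 1: +5 new -> 8 infected
Step 2: +6 new -> 14 infected
Step 3: +7 new -> 21 infected
Step 4: +4 new -> 25 infected
Step 5: +3 new -> 28 infected
Step 6: +2 new -> 30 infected
Step 7: +1 new -> 31 infected
Step 8: +0 new -> 31 infected

Answer: 31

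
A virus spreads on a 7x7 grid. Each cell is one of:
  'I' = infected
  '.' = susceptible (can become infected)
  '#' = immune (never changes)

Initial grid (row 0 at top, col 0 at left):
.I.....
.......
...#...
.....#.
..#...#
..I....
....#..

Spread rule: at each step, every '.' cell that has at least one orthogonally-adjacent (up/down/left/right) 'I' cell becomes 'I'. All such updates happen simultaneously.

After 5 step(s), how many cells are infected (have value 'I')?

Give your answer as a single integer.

Answer: 40

Derivation:
Step 0 (initial): 2 infected
Step 1: +6 new -> 8 infected
Step 2: +10 new -> 18 infected
Step 3: +10 new -> 28 infected
Step 4: +8 new -> 36 infected
Step 5: +4 new -> 40 infected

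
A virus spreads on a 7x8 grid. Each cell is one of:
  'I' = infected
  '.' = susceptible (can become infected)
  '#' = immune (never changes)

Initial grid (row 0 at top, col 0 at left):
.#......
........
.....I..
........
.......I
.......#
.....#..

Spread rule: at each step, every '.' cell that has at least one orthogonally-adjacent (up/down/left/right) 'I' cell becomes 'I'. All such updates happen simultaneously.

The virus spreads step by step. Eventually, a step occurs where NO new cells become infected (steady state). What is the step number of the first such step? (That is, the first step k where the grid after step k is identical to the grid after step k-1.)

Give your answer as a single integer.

Answer: 10

Derivation:
Step 0 (initial): 2 infected
Step 1: +6 new -> 8 infected
Step 2: +9 new -> 17 infected
Step 3: +9 new -> 26 infected
Step 4: +8 new -> 34 infected
Step 5: +7 new -> 41 infected
Step 6: +5 new -> 46 infected
Step 7: +4 new -> 50 infected
Step 8: +2 new -> 52 infected
Step 9: +1 new -> 53 infected
Step 10: +0 new -> 53 infected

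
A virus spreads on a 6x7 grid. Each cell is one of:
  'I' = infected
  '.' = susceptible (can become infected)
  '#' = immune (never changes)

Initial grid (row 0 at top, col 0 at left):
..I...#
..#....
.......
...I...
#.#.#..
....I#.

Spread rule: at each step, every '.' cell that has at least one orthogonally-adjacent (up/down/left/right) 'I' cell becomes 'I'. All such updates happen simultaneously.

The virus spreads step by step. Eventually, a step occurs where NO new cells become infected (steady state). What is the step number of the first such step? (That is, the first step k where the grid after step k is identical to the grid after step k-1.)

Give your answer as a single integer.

Step 0 (initial): 3 infected
Step 1: +7 new -> 10 infected
Step 2: +9 new -> 19 infected
Step 3: +10 new -> 29 infected
Step 4: +5 new -> 34 infected
Step 5: +2 new -> 36 infected
Step 6: +0 new -> 36 infected

Answer: 6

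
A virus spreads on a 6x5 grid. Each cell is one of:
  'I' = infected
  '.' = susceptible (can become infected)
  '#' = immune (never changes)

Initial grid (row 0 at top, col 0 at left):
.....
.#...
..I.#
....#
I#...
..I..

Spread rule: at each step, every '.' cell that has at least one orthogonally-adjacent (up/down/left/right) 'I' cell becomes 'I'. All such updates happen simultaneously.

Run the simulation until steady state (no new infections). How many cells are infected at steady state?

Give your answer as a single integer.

Answer: 26

Derivation:
Step 0 (initial): 3 infected
Step 1: +9 new -> 12 infected
Step 2: +7 new -> 19 infected
Step 3: +5 new -> 24 infected
Step 4: +2 new -> 26 infected
Step 5: +0 new -> 26 infected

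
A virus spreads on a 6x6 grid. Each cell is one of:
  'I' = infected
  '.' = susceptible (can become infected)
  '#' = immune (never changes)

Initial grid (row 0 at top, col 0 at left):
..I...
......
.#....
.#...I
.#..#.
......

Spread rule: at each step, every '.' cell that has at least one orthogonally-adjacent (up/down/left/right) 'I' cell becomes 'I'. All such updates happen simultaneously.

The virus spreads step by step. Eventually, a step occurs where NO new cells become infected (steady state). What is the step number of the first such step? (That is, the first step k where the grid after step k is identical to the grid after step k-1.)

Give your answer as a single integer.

Step 0 (initial): 2 infected
Step 1: +6 new -> 8 infected
Step 2: +9 new -> 17 infected
Step 3: +7 new -> 24 infected
Step 4: +3 new -> 27 infected
Step 5: +2 new -> 29 infected
Step 6: +2 new -> 31 infected
Step 7: +1 new -> 32 infected
Step 8: +0 new -> 32 infected

Answer: 8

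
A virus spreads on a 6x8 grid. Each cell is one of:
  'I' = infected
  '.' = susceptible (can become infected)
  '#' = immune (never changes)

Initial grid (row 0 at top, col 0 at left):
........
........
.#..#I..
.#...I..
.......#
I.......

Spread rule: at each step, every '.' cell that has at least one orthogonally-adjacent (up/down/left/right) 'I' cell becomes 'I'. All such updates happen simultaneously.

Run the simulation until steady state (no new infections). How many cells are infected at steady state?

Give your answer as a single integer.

Step 0 (initial): 3 infected
Step 1: +7 new -> 10 infected
Step 2: +12 new -> 22 infected
Step 3: +12 new -> 34 infected
Step 4: +6 new -> 40 infected
Step 5: +3 new -> 43 infected
Step 6: +1 new -> 44 infected
Step 7: +0 new -> 44 infected

Answer: 44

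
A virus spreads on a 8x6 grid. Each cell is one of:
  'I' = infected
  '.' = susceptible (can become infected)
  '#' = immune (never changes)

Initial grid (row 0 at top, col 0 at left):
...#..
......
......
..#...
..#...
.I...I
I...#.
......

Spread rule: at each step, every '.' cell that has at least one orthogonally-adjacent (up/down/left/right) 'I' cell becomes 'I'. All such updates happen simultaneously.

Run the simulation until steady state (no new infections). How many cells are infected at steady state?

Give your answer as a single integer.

Step 0 (initial): 3 infected
Step 1: +8 new -> 11 infected
Step 2: +8 new -> 19 infected
Step 3: +8 new -> 27 infected
Step 4: +7 new -> 34 infected
Step 5: +6 new -> 40 infected
Step 6: +4 new -> 44 infected
Step 7: +0 new -> 44 infected

Answer: 44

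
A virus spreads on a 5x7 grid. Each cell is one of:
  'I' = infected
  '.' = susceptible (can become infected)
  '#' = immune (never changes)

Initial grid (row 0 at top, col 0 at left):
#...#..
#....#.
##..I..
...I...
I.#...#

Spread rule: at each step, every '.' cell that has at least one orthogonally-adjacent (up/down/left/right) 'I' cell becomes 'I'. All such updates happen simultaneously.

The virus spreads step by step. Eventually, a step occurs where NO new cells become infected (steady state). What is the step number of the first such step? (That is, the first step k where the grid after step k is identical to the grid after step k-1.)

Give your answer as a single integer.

Answer: 6

Derivation:
Step 0 (initial): 3 infected
Step 1: +8 new -> 11 infected
Step 2: +6 new -> 17 infected
Step 3: +5 new -> 22 infected
Step 4: +3 new -> 25 infected
Step 5: +2 new -> 27 infected
Step 6: +0 new -> 27 infected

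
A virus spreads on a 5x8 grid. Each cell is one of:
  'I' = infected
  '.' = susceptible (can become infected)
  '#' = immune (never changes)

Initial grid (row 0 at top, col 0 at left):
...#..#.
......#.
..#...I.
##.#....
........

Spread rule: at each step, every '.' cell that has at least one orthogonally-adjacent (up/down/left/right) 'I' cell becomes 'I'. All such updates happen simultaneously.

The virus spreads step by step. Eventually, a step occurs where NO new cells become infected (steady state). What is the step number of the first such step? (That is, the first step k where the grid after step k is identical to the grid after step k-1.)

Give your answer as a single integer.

Step 0 (initial): 1 infected
Step 1: +3 new -> 4 infected
Step 2: +6 new -> 10 infected
Step 3: +7 new -> 17 infected
Step 4: +3 new -> 20 infected
Step 5: +2 new -> 22 infected
Step 6: +3 new -> 25 infected
Step 7: +5 new -> 30 infected
Step 8: +3 new -> 33 infected
Step 9: +0 new -> 33 infected

Answer: 9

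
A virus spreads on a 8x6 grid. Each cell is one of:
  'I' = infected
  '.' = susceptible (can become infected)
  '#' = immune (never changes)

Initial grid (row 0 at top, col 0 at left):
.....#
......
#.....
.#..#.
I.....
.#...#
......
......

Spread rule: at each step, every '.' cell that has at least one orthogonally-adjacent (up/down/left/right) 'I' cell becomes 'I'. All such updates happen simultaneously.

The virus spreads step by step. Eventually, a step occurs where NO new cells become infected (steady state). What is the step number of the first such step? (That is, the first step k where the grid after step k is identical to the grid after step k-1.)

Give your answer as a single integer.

Answer: 9

Derivation:
Step 0 (initial): 1 infected
Step 1: +3 new -> 4 infected
Step 2: +2 new -> 6 infected
Step 3: +5 new -> 11 infected
Step 4: +6 new -> 17 infected
Step 5: +7 new -> 24 infected
Step 6: +7 new -> 31 infected
Step 7: +7 new -> 38 infected
Step 8: +4 new -> 42 infected
Step 9: +0 new -> 42 infected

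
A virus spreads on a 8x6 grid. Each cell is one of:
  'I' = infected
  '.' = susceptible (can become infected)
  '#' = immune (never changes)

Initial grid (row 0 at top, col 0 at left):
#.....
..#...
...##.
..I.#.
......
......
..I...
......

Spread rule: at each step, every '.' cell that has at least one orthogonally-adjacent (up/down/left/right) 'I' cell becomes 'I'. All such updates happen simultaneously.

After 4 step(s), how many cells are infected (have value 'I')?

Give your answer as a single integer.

Answer: 34

Derivation:
Step 0 (initial): 2 infected
Step 1: +8 new -> 10 infected
Step 2: +10 new -> 20 infected
Step 3: +9 new -> 29 infected
Step 4: +5 new -> 34 infected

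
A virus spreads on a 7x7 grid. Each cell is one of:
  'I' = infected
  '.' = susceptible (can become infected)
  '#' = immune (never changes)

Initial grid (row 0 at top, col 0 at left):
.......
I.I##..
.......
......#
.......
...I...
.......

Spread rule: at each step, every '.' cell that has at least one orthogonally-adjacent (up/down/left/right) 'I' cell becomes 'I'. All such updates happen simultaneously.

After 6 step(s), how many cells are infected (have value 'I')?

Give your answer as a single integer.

Step 0 (initial): 3 infected
Step 1: +9 new -> 12 infected
Step 2: +13 new -> 25 infected
Step 3: +11 new -> 36 infected
Step 4: +6 new -> 42 infected
Step 5: +3 new -> 45 infected
Step 6: +1 new -> 46 infected

Answer: 46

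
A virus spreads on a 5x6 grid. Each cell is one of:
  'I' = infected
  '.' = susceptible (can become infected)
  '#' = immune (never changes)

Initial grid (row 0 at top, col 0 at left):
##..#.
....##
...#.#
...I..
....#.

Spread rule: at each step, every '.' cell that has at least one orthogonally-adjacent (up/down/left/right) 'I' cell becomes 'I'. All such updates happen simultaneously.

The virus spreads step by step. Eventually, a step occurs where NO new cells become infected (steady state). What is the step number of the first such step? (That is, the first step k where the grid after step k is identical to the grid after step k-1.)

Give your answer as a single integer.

Answer: 6

Derivation:
Step 0 (initial): 1 infected
Step 1: +3 new -> 4 infected
Step 2: +5 new -> 9 infected
Step 3: +5 new -> 14 infected
Step 4: +5 new -> 19 infected
Step 5: +2 new -> 21 infected
Step 6: +0 new -> 21 infected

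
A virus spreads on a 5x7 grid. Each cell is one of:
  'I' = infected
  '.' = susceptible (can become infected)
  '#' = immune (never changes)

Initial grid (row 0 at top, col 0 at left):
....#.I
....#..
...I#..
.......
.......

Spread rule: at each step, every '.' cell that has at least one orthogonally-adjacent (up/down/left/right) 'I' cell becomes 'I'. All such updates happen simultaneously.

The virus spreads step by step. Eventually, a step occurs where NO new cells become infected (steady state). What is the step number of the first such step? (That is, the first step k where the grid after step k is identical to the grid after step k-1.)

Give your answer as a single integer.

Answer: 6

Derivation:
Step 0 (initial): 2 infected
Step 1: +5 new -> 7 infected
Step 2: +8 new -> 15 infected
Step 3: +9 new -> 24 infected
Step 4: +6 new -> 30 infected
Step 5: +2 new -> 32 infected
Step 6: +0 new -> 32 infected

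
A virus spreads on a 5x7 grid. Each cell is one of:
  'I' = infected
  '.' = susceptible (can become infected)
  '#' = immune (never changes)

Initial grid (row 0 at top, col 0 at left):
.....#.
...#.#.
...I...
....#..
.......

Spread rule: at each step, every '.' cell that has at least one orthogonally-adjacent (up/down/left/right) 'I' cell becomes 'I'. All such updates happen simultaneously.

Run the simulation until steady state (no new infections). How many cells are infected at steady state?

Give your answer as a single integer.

Answer: 31

Derivation:
Step 0 (initial): 1 infected
Step 1: +3 new -> 4 infected
Step 2: +6 new -> 10 infected
Step 3: +9 new -> 19 infected
Step 4: +8 new -> 27 infected
Step 5: +4 new -> 31 infected
Step 6: +0 new -> 31 infected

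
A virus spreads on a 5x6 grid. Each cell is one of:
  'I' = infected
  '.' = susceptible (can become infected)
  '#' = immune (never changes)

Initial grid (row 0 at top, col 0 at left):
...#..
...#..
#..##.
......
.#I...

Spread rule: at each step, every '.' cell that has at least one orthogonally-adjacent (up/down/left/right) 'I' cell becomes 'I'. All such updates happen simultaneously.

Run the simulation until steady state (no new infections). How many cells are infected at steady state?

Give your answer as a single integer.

Step 0 (initial): 1 infected
Step 1: +2 new -> 3 infected
Step 2: +4 new -> 7 infected
Step 3: +5 new -> 12 infected
Step 4: +4 new -> 16 infected
Step 5: +3 new -> 19 infected
Step 6: +2 new -> 21 infected
Step 7: +2 new -> 23 infected
Step 8: +1 new -> 24 infected
Step 9: +0 new -> 24 infected

Answer: 24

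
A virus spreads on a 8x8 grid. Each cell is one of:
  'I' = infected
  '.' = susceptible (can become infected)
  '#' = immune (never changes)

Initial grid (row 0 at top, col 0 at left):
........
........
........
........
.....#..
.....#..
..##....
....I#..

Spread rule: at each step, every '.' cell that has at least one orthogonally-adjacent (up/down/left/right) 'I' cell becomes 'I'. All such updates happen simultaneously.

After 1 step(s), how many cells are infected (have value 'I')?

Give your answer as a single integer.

Answer: 3

Derivation:
Step 0 (initial): 1 infected
Step 1: +2 new -> 3 infected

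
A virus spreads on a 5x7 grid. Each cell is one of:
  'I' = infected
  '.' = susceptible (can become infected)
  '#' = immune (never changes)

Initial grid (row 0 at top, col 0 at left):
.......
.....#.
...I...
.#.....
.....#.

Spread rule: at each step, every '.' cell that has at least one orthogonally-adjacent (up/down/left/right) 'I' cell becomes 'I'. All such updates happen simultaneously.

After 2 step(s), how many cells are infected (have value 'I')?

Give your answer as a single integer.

Step 0 (initial): 1 infected
Step 1: +4 new -> 5 infected
Step 2: +8 new -> 13 infected

Answer: 13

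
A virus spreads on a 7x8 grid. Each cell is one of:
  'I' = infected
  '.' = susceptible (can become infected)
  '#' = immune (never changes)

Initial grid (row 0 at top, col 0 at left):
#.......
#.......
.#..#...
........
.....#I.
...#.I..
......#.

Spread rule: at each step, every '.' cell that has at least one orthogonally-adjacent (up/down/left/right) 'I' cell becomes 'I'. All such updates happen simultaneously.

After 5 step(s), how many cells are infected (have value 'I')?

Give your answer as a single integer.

Answer: 34

Derivation:
Step 0 (initial): 2 infected
Step 1: +5 new -> 7 infected
Step 2: +6 new -> 13 infected
Step 3: +7 new -> 20 infected
Step 4: +6 new -> 26 infected
Step 5: +8 new -> 34 infected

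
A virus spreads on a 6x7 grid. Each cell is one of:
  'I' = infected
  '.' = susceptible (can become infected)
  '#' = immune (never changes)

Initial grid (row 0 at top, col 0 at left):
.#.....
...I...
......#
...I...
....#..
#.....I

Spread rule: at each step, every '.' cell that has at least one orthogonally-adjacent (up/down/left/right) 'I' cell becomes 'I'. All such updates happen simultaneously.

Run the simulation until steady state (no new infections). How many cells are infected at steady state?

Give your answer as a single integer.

Step 0 (initial): 3 infected
Step 1: +9 new -> 12 infected
Step 2: +13 new -> 25 infected
Step 3: +8 new -> 33 infected
Step 4: +5 new -> 38 infected
Step 5: +0 new -> 38 infected

Answer: 38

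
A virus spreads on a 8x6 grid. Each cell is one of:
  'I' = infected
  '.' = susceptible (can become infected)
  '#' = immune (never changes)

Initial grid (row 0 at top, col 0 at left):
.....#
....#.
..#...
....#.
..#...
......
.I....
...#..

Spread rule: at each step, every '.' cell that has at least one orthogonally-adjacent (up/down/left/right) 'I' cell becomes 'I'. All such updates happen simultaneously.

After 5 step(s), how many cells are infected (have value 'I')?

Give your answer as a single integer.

Answer: 28

Derivation:
Step 0 (initial): 1 infected
Step 1: +4 new -> 5 infected
Step 2: +6 new -> 11 infected
Step 3: +4 new -> 15 infected
Step 4: +7 new -> 22 infected
Step 5: +6 new -> 28 infected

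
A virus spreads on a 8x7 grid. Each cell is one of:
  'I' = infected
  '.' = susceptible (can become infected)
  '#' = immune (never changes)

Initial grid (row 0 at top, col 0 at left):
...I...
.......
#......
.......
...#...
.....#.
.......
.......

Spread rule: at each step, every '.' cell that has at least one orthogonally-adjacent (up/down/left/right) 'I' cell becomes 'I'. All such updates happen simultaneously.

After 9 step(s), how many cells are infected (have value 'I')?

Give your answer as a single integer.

Step 0 (initial): 1 infected
Step 1: +3 new -> 4 infected
Step 2: +5 new -> 9 infected
Step 3: +7 new -> 16 infected
Step 4: +6 new -> 22 infected
Step 5: +5 new -> 27 infected
Step 6: +6 new -> 33 infected
Step 7: +6 new -> 39 infected
Step 8: +7 new -> 46 infected
Step 9: +5 new -> 51 infected

Answer: 51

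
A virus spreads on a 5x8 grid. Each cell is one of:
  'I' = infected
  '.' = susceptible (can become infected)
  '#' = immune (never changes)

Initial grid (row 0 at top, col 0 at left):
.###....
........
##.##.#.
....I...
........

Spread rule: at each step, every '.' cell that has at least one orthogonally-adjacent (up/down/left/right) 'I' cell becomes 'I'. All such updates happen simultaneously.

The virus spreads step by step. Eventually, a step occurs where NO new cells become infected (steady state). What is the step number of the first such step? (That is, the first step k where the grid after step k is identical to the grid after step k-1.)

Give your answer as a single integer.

Answer: 8

Derivation:
Step 0 (initial): 1 infected
Step 1: +3 new -> 4 infected
Step 2: +5 new -> 9 infected
Step 3: +6 new -> 15 infected
Step 4: +8 new -> 23 infected
Step 5: +6 new -> 29 infected
Step 6: +2 new -> 31 infected
Step 7: +1 new -> 32 infected
Step 8: +0 new -> 32 infected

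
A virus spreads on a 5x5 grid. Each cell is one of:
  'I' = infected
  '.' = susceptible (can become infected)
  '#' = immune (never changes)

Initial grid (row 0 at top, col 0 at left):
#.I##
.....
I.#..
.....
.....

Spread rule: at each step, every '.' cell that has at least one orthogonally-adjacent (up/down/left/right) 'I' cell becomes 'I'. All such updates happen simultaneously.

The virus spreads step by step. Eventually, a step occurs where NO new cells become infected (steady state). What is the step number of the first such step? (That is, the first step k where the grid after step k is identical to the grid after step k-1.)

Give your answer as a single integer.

Answer: 7

Derivation:
Step 0 (initial): 2 infected
Step 1: +5 new -> 7 infected
Step 2: +4 new -> 11 infected
Step 3: +4 new -> 15 infected
Step 4: +3 new -> 18 infected
Step 5: +2 new -> 20 infected
Step 6: +1 new -> 21 infected
Step 7: +0 new -> 21 infected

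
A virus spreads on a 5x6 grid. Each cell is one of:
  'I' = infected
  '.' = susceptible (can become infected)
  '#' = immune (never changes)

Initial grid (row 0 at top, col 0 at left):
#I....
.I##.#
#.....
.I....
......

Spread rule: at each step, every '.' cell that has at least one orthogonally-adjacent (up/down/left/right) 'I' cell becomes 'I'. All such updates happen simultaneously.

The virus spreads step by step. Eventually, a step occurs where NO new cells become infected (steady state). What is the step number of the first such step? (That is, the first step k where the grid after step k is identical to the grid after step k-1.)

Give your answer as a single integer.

Step 0 (initial): 3 infected
Step 1: +6 new -> 9 infected
Step 2: +5 new -> 14 infected
Step 3: +4 new -> 18 infected
Step 4: +5 new -> 23 infected
Step 5: +2 new -> 25 infected
Step 6: +0 new -> 25 infected

Answer: 6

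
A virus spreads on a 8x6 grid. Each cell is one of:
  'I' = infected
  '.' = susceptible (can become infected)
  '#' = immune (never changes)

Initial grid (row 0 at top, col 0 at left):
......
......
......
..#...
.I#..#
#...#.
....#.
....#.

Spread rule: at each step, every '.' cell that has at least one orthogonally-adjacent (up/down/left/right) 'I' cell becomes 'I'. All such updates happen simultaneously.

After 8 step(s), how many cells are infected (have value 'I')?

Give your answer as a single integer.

Answer: 38

Derivation:
Step 0 (initial): 1 infected
Step 1: +3 new -> 4 infected
Step 2: +4 new -> 8 infected
Step 3: +7 new -> 15 infected
Step 4: +8 new -> 23 infected
Step 5: +7 new -> 30 infected
Step 6: +4 new -> 34 infected
Step 7: +3 new -> 37 infected
Step 8: +1 new -> 38 infected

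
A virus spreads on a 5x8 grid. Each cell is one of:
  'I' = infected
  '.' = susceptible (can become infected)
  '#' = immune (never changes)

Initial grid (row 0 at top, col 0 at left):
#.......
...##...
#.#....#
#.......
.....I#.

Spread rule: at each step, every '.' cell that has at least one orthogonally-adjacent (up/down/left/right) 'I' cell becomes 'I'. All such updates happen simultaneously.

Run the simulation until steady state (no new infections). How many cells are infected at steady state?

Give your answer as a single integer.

Answer: 32

Derivation:
Step 0 (initial): 1 infected
Step 1: +2 new -> 3 infected
Step 2: +4 new -> 7 infected
Step 3: +6 new -> 13 infected
Step 4: +6 new -> 19 infected
Step 5: +5 new -> 24 infected
Step 6: +3 new -> 27 infected
Step 7: +2 new -> 29 infected
Step 8: +3 new -> 32 infected
Step 9: +0 new -> 32 infected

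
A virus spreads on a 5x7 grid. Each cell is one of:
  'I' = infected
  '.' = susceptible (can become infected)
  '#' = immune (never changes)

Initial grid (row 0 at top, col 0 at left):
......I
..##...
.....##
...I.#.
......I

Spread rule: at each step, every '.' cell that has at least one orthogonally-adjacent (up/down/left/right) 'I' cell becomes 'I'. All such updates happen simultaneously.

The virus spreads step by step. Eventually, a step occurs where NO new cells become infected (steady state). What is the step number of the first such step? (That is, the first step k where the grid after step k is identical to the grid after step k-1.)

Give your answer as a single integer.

Step 0 (initial): 3 infected
Step 1: +8 new -> 11 infected
Step 2: +7 new -> 18 infected
Step 3: +5 new -> 23 infected
Step 4: +4 new -> 27 infected
Step 5: +2 new -> 29 infected
Step 6: +1 new -> 30 infected
Step 7: +0 new -> 30 infected

Answer: 7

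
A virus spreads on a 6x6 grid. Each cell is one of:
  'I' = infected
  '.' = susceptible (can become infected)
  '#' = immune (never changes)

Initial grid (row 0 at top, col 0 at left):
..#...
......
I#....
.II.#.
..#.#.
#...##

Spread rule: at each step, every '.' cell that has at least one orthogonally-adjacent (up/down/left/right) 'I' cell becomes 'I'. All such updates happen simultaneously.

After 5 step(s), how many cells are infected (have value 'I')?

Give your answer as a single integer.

Answer: 26

Derivation:
Step 0 (initial): 3 infected
Step 1: +5 new -> 8 infected
Step 2: +7 new -> 15 infected
Step 3: +5 new -> 20 infected
Step 4: +3 new -> 23 infected
Step 5: +3 new -> 26 infected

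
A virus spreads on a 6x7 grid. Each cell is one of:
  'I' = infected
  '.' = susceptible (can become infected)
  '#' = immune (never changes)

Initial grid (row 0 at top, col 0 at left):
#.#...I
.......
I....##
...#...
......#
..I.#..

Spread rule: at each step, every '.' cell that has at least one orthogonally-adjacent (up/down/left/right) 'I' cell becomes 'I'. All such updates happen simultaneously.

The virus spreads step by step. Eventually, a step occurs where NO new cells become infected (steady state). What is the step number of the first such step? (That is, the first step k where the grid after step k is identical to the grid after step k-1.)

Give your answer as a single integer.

Answer: 7

Derivation:
Step 0 (initial): 3 infected
Step 1: +8 new -> 11 infected
Step 2: +10 new -> 21 infected
Step 3: +6 new -> 27 infected
Step 4: +4 new -> 31 infected
Step 5: +2 new -> 33 infected
Step 6: +2 new -> 35 infected
Step 7: +0 new -> 35 infected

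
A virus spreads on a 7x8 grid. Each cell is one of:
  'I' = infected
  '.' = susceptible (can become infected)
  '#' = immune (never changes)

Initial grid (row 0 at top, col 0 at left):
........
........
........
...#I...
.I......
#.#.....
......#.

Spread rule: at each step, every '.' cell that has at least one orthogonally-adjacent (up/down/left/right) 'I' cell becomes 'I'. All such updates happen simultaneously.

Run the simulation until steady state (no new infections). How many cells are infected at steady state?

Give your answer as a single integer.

Answer: 52

Derivation:
Step 0 (initial): 2 infected
Step 1: +7 new -> 9 infected
Step 2: +11 new -> 20 infected
Step 3: +14 new -> 34 infected
Step 4: +11 new -> 45 infected
Step 5: +5 new -> 50 infected
Step 6: +2 new -> 52 infected
Step 7: +0 new -> 52 infected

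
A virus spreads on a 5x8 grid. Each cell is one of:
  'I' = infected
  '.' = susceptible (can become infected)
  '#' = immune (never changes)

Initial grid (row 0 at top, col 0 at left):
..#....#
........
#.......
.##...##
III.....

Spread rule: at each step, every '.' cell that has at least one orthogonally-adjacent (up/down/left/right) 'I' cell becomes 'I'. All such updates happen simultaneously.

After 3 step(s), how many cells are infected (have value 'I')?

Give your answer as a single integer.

Answer: 10

Derivation:
Step 0 (initial): 3 infected
Step 1: +2 new -> 5 infected
Step 2: +2 new -> 7 infected
Step 3: +3 new -> 10 infected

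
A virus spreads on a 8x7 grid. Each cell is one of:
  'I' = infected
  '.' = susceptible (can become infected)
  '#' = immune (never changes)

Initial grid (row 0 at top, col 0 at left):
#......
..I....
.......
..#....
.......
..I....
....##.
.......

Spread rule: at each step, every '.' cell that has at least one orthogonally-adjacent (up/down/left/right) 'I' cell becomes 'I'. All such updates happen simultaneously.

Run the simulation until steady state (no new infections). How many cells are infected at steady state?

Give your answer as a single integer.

Step 0 (initial): 2 infected
Step 1: +8 new -> 10 infected
Step 2: +13 new -> 23 infected
Step 3: +12 new -> 35 infected
Step 4: +9 new -> 44 infected
Step 5: +6 new -> 50 infected
Step 6: +2 new -> 52 infected
Step 7: +0 new -> 52 infected

Answer: 52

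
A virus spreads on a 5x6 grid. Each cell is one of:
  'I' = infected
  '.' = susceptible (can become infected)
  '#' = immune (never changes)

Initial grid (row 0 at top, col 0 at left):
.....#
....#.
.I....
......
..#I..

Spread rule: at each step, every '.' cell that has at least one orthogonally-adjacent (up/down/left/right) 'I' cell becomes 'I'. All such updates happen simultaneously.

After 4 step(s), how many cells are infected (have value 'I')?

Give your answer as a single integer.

Step 0 (initial): 2 infected
Step 1: +6 new -> 8 infected
Step 2: +9 new -> 17 infected
Step 3: +6 new -> 23 infected
Step 4: +2 new -> 25 infected

Answer: 25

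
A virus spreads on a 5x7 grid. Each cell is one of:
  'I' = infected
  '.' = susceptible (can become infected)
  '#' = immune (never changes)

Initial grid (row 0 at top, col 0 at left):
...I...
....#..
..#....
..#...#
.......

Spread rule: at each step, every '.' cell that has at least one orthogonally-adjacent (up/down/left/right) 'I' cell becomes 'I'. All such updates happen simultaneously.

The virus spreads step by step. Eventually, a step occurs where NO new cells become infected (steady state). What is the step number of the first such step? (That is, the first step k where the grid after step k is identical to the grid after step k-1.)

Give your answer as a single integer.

Step 0 (initial): 1 infected
Step 1: +3 new -> 4 infected
Step 2: +4 new -> 8 infected
Step 3: +6 new -> 14 infected
Step 4: +6 new -> 20 infected
Step 5: +6 new -> 26 infected
Step 6: +3 new -> 29 infected
Step 7: +2 new -> 31 infected
Step 8: +0 new -> 31 infected

Answer: 8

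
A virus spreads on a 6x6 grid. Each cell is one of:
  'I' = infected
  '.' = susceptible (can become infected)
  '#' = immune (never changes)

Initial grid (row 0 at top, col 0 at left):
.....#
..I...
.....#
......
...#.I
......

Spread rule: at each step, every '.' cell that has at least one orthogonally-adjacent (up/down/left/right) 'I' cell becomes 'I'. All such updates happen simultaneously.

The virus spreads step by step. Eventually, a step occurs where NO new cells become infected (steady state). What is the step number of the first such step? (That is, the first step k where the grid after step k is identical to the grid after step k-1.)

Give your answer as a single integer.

Step 0 (initial): 2 infected
Step 1: +7 new -> 9 infected
Step 2: +9 new -> 18 infected
Step 3: +9 new -> 27 infected
Step 4: +3 new -> 30 infected
Step 5: +2 new -> 32 infected
Step 6: +1 new -> 33 infected
Step 7: +0 new -> 33 infected

Answer: 7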